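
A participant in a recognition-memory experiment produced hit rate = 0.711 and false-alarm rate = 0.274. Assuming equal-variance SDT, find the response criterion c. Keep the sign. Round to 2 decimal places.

z(H) = 0.5563
z(FA) = -0.6008
c = −½·[z(H) + z(FA)] = −0.5 × (0.5563 + (-0.6008)) = 0.02225
c > 0: the participant has a conservative response bias.

c = 0.02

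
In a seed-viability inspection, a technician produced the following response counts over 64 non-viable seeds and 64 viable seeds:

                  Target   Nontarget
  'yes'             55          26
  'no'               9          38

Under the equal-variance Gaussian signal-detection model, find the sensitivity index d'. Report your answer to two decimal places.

d' = 1.31

H = 55/64 = 0.8594
FA = 26/64 = 0.4062
Φ⁻¹(H) = 1.0776
Φ⁻¹(FA) = -0.2373
d' = z(H) − z(FA) = 1.0776 − (-0.2373) = 1.3149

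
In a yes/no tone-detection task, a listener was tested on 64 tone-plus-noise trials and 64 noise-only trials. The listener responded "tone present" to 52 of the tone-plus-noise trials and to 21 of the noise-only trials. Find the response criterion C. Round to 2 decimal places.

H = 52/64 = 0.8125
FA = 21/64 = 0.3281
z(H) = 0.8871
z(FA) = -0.4452
c = −½·[z(H) + z(FA)] = −0.5 × (0.8871 + (-0.4452)) = -0.22095
c < 0: the listener has a liberal response bias.

C = -0.22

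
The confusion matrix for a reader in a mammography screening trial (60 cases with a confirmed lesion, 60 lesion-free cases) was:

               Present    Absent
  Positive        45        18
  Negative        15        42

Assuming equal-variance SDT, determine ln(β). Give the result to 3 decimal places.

H = 45/60 = 0.7500
FA = 18/60 = 0.3000
z(H) = z(0.7500) = 0.6745
z(FA) = z(0.3000) = -0.5244
ln β = −½·[z(H)² − z(FA)²] = −0.5 × (0.4550 − 0.2750) = -0.0900

ln β = -0.090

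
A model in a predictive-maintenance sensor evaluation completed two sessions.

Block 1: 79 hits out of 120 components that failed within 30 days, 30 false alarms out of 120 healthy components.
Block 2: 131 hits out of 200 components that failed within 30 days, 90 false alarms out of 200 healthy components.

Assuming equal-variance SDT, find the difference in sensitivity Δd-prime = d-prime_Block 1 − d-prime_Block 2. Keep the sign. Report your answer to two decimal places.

Δd-prime = 0.56

Block 1: z(0.6583) = 0.408, z(0.2500) = -0.674, d' = 1.082
Block 2: z(0.6550) = 0.399, z(0.4500) = -0.126, d' = 0.525
Δd' = d'_Block 1 − d'_Block 2 = 1.082 − 0.525 = 0.557
Block 1 has the higher sensitivity.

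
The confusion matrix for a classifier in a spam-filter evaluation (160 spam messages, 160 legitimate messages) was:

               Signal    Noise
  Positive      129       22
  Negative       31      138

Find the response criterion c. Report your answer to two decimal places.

H = 129/160 = 0.8063
FA = 22/160 = 0.1375
z(0.8063) = 0.864, z(0.1375) = -1.092
c = −½·[z(H) + z(FA)] = −0.5 × (0.864 + (-1.092)) = 0.114
c > 0: the classifier has a conservative response bias.

c = 0.11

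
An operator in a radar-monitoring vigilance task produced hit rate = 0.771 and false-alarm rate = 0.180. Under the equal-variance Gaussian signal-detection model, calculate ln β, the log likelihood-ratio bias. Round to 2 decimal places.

Φ⁻¹(H) = Φ⁻¹(0.771) = 0.742
Φ⁻¹(FA) = Φ⁻¹(0.180) = -0.915
ln β = −½·[z(H)² − z(FA)²] = −0.5 × (0.551 − 0.837) = 0.143

ln β = 0.14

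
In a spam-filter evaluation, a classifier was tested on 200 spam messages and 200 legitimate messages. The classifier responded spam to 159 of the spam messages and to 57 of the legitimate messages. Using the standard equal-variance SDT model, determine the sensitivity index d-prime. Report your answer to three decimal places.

H = 159/200 = 0.7950
FA = 57/200 = 0.2850
Φ⁻¹(0.7950) = 0.8239, Φ⁻¹(0.2850) = -0.5681
d' = z(H) − z(FA) = 0.8239 − (-0.5681) = 1.3920

d-prime = 1.392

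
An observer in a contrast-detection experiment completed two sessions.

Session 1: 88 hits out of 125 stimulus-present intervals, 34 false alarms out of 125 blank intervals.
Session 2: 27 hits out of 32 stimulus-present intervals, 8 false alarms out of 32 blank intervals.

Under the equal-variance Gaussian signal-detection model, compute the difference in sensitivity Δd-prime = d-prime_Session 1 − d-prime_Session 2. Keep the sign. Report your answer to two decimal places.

Session 1: z(0.7040) = 0.536, z(0.2720) = -0.607, d' = 1.143
Session 2: z(0.8438) = 1.010, z(0.2500) = -0.674, d' = 1.684
Δd' = d'_Session 1 − d'_Session 2 = 1.143 − 1.684 = -0.541
Session 2 has the higher sensitivity.

Δd-prime = -0.54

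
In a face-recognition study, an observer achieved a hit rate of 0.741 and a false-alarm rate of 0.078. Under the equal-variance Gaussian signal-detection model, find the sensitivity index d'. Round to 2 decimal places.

z(0.741) = 0.6464, z(0.078) = -1.4187
d' = z(H) − z(FA) = 0.6464 − (-1.4187) = 2.0651

d' = 2.07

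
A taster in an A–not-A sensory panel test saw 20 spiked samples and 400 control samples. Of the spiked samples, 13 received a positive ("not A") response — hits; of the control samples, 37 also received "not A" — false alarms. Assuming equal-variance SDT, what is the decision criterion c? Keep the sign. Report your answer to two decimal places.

c = 0.47

H = 13/20 = 0.6500
FA = 37/400 = 0.0925
Φ⁻¹(H) = Φ⁻¹(0.6500) = 0.3853
Φ⁻¹(FA) = Φ⁻¹(0.0925) = -1.3255
c = −½·[z(H) + z(FA)] = −0.5 × (0.3853 + (-1.3255)) = 0.4701
c > 0: the taster has a conservative response bias.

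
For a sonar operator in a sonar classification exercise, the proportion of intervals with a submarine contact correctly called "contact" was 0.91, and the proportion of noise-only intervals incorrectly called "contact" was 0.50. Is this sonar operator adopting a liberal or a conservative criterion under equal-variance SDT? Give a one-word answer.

z(H) = 1.341, z(FA) = 0.000
c = −½·(z(H) + z(FA)) = -0.6705
c < 0 → liberal criterion (biased toward responding “yes”).

liberal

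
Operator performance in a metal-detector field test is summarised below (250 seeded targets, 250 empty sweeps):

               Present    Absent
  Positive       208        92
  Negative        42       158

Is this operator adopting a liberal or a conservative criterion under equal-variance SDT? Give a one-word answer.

z(H) = 0.962, z(FA) = -0.337
c = −½·(z(H) + z(FA)) = -0.3125
c < 0 → liberal criterion (biased toward responding “yes”).

liberal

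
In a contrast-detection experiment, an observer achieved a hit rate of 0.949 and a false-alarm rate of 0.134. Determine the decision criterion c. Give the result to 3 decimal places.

z(0.949) = 1.6352, z(0.134) = -1.1077
c = −½·[z(H) + z(FA)] = −0.5 × (1.6352 + (-1.1077)) = -0.26375

c = -0.264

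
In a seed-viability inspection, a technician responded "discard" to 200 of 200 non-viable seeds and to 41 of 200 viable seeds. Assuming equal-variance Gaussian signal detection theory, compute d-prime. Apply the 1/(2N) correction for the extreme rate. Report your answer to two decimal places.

The hit rate is 200/200 = 1, so apply the 1/(2N) correction: H → 1 − 1/(2·200) = 0.99750.
z(H) = z(0.99750) = 2.807
z(FA) = z(0.20500) = -0.824
d' = 2.807 − (-0.824) = 3.631

d-prime = 3.63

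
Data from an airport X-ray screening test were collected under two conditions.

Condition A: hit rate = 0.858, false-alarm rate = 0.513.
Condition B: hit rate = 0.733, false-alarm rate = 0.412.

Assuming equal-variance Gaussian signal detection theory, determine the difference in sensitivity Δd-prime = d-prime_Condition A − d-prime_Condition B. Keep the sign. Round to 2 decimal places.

Condition A: z(0.858) = 1.071, z(0.513) = 0.033, d' = 1.038
Condition B: z(0.733) = 0.622, z(0.412) = -0.222, d' = 0.844
Δd' = d'_Condition A − d'_Condition B = 1.038 − 0.844 = 0.194
Condition A has the higher sensitivity.

Δd-prime = 0.19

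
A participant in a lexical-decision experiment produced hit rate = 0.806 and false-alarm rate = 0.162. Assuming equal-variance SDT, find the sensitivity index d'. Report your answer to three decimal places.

z(0.806) = 0.8633, z(0.162) = -0.9863
d' = z(H) − z(FA) = 0.8633 − (-0.9863) = 1.8496

d' = 1.850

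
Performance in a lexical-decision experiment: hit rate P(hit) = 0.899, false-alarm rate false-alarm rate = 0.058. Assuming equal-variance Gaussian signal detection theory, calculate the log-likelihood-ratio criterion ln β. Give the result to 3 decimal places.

z(0.899) = 1.2759, z(0.058) = -1.5718
ln β = −½·[z(H)² − z(FA)²] = −0.5 × (1.6279 − 2.4706) = 0.42135

ln β = 0.421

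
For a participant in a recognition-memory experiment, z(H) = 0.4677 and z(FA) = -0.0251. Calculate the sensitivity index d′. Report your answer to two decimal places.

d′ = 0.49

d' = z(H) − z(FA) = 0.4677 − (-0.0251) = 0.4928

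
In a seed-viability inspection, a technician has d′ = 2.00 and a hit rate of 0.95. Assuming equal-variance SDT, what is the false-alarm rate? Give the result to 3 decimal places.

z(hit rate) = z(0.95) = 1.6449
z(FA) = z(H) − d' = 1.6449 − 2.00 = -0.3551
false-alarm rate = Φ(-0.3551) = 0.3613

false-alarm rate = 0.361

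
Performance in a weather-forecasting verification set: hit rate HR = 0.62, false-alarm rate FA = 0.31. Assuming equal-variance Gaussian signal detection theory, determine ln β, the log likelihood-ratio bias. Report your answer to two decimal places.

Φ⁻¹(H) = Φ⁻¹(0.62) = 0.305
Φ⁻¹(FA) = Φ⁻¹(0.31) = -0.496
ln β = −½·[z(H)² − z(FA)²] = −0.5 × (0.093 − 0.246) = 0.0765

ln β = 0.08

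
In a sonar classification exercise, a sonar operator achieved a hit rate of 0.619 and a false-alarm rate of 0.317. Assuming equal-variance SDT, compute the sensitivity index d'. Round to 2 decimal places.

z(H) = z(0.619) = 0.303
z(FA) = z(0.317) = -0.476
d' = z(H) − z(FA) = 0.303 − (-0.476) = 0.779

d' = 0.78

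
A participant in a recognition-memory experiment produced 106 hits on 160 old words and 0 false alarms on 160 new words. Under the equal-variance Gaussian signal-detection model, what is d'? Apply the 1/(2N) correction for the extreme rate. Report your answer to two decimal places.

d' = 3.15

The false-alarm rate is 0/160 = 0, so apply the 1/(2N) correction: FA → 1/(2·160) = 0.00313.
z(H) = z(0.66250) = 0.419
z(FA) = z(0.00313) = -2.734
d' = 0.419 − (-2.734) = 3.153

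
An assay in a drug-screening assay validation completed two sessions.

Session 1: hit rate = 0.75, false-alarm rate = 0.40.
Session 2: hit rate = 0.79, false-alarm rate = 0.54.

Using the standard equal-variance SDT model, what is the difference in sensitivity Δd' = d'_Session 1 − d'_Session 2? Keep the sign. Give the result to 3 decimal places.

Δd' = 0.222

Session 1: z(0.75) = 0.6745, z(0.40) = -0.2533, d' = 0.9278
Session 2: z(0.79) = 0.8064, z(0.54) = 0.1004, d' = 0.7060
Δd' = d'_Session 1 − d'_Session 2 = 0.9278 − 0.7060 = 0.2218
Session 1 has the higher sensitivity.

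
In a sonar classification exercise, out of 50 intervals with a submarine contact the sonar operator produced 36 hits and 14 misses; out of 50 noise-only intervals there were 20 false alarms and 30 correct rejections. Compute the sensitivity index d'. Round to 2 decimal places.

d' = 0.84

H = 36/50 = 0.7200
FA = 20/50 = 0.4000
z(H) = z(0.7200) = 0.583
z(FA) = z(0.4000) = -0.253
d' = z(H) − z(FA) = 0.583 − (-0.253) = 0.836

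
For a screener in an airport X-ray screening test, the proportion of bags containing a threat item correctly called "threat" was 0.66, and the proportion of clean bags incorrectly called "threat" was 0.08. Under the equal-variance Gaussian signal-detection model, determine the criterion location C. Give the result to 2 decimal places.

Φ⁻¹(H) = 0.412
Φ⁻¹(FA) = -1.405
c = −½·[z(H) + z(FA)] = −0.5 × (0.412 + (-1.405)) = 0.4965

C = 0.50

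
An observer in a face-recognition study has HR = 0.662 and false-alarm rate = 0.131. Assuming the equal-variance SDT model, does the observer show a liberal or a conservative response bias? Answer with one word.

conservative

z(H) = 0.418, z(FA) = -1.122
c = −½·(z(H) + z(FA)) = 0.352
c > 0 → conservative criterion (biased toward responding “no”).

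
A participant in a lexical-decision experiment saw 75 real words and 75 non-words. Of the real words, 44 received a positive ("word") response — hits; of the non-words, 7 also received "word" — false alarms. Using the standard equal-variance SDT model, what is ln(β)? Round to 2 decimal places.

H = 44/75 = 0.5867
FA = 7/75 = 0.0933
z(H) = 0.219
z(FA) = -1.321
ln β = −½·[z(H)² − z(FA)²] = −0.5 × (0.048 − 1.745) = 0.8485

ln β = 0.85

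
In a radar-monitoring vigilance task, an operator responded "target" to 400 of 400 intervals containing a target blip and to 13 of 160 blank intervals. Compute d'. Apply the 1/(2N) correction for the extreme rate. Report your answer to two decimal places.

The hit rate is 400/400 = 1, so apply the 1/(2N) correction: H → 1 − 1/(2·400) = 0.99875.
z(H) = z(0.99875) = 3.023
z(FA) = z(0.08125) = -1.397
d' = 3.023 − (-1.397) = 4.420

d' = 4.42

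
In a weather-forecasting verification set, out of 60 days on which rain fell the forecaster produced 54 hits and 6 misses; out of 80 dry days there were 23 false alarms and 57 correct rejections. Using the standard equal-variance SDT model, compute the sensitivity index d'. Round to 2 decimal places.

d' = 1.84

H = 54/60 = 0.9000
FA = 23/80 = 0.2875
z(H) = z(0.9000) = 1.2816
z(FA) = z(0.2875) = -0.5607
d' = z(H) − z(FA) = 1.2816 − (-0.5607) = 1.8423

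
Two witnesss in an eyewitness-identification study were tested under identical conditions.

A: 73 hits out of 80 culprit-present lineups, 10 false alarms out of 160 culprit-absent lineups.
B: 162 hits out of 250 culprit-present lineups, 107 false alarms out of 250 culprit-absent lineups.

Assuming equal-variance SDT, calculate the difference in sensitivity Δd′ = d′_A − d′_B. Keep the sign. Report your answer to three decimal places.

A: z(0.9125) = 1.3563, z(0.0625) = -1.5341, d' = 2.8904
B: z(0.6480) = 0.3799, z(0.4280) = -0.1815, d' = 0.5614
Δd' = d'_A − d'_B = 2.8904 − 0.5614 = 2.3290
A has the higher sensitivity.

Δd′ = 2.329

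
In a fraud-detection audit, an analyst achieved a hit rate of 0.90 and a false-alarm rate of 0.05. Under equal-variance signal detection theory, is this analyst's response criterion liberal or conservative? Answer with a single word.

z(H) = 1.282, z(FA) = -1.645
c = −½·(z(H) + z(FA)) = 0.1815
c > 0 → conservative criterion (biased toward responding “no”).

conservative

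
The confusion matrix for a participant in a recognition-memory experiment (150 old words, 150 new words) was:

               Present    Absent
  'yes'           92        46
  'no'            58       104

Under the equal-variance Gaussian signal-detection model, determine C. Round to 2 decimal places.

C = 0.11

H = 92/150 = 0.6133
FA = 46/150 = 0.3067
z(0.6133) = 0.288, z(0.3067) = -0.505
c = −½·[z(H) + z(FA)] = −0.5 × (0.288 + (-0.505)) = 0.1085
c > 0: the participant has a conservative response bias.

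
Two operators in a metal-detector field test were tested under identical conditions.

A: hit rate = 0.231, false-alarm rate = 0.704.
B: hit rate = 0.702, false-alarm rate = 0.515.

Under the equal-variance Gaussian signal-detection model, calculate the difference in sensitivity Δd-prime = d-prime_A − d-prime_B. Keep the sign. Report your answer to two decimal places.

Δd-prime = -1.76

A: z(0.231) = -0.736, z(0.704) = 0.536, d' = -1.272
B: z(0.702) = 0.530, z(0.515) = 0.038, d' = 0.492
Δd' = d'_A − d'_B = -1.272 − 0.492 = -1.764
B has the higher sensitivity.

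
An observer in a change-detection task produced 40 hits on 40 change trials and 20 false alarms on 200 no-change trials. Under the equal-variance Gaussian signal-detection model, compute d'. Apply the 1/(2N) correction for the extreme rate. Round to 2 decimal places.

d' = 3.52

The hit rate is 40/40 = 1, so apply the 1/(2N) correction: H → 1 − 1/(2·40) = 0.98750.
z(H) = z(0.98750) = 2.241
z(FA) = z(0.10000) = -1.282
d' = 2.241 − (-1.282) = 3.523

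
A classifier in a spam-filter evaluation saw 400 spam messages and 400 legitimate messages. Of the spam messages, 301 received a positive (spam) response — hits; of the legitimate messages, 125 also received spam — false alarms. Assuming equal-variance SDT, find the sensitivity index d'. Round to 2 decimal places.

d' = 1.17

H = 301/400 = 0.7525
FA = 125/400 = 0.3125
z(0.7525) = 0.6824, z(0.3125) = -0.4888
d' = z(H) − z(FA) = 0.6824 − (-0.4888) = 1.1712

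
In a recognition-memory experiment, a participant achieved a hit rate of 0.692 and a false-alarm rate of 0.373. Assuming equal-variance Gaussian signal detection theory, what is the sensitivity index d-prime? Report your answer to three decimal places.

Φ⁻¹(H) = Φ⁻¹(0.692) = 0.5015
Φ⁻¹(FA) = Φ⁻¹(0.373) = -0.3239
d' = z(H) − z(FA) = 0.5015 − (-0.3239) = 0.8254

d-prime = 0.825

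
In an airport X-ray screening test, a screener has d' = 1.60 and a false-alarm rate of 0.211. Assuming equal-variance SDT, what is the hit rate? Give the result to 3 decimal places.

z(false-alarm rate) = z(0.211) = -0.8030
z(H) = z(FA) + d' = -0.8030 + 1.60 = 0.7970
hit rate = Φ(0.7970) = 0.7873

hit rate = 0.787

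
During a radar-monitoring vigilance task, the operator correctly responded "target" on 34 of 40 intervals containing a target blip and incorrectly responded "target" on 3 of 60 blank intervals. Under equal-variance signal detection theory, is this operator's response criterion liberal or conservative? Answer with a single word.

conservative

z(H) = 1.036, z(FA) = -1.645
c = −½·(z(H) + z(FA)) = 0.3045
c > 0 → conservative criterion (biased toward responding “no”).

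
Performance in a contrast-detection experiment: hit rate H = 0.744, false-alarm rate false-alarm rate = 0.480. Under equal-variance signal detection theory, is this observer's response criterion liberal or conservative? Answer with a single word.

z(H) = 0.656, z(FA) = -0.050
c = −½·(z(H) + z(FA)) = -0.303
c < 0 → liberal criterion (biased toward responding “yes”).

liberal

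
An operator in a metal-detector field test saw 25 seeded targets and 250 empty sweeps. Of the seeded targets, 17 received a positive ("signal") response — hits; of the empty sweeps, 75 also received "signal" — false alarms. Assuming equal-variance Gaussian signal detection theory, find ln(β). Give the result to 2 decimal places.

H = 17/25 = 0.6800
FA = 75/250 = 0.3000
Φ⁻¹(0.6800) = 0.468, Φ⁻¹(0.3000) = -0.524
ln β = −½·[z(H)² − z(FA)²] = −0.5 × (0.219 − 0.275) = 0.028

ln β = 0.03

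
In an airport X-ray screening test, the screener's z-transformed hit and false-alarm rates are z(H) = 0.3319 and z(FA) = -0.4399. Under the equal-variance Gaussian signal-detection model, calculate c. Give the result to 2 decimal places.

c = −½·[z(H) + z(FA)] = −½·(0.3319 + (-0.4399)) = 0.0540

c = 0.05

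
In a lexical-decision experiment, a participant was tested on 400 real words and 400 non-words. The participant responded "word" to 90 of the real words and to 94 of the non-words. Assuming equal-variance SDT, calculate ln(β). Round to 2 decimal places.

ln β = -0.02

H = 90/400 = 0.2250
FA = 94/400 = 0.2350
z(H) = -0.755
z(FA) = -0.722
ln β = −½·[z(H)² − z(FA)²] = −0.5 × (0.570 − 0.521) = -0.0245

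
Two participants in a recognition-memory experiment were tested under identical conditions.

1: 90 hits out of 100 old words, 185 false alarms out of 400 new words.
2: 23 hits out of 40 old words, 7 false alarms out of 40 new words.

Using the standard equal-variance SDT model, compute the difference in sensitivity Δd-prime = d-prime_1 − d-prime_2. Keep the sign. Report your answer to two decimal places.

Δd-prime = 0.25

1: z(0.9000) = 1.282, z(0.4625) = -0.094, d' = 1.376
2: z(0.5750) = 0.189, z(0.1750) = -0.935, d' = 1.124
Δd' = d'_1 − d'_2 = 1.376 − 1.124 = 0.252
1 has the higher sensitivity.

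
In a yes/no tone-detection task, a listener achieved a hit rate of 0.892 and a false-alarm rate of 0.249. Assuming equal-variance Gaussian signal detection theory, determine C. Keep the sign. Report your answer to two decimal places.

C = -0.28

Φ⁻¹(H) = Φ⁻¹(0.892) = 1.2372
Φ⁻¹(FA) = Φ⁻¹(0.249) = -0.6776
c = −½·[z(H) + z(FA)] = −0.5 × (1.2372 + (-0.6776)) = -0.2798
c < 0: the listener has a liberal response bias.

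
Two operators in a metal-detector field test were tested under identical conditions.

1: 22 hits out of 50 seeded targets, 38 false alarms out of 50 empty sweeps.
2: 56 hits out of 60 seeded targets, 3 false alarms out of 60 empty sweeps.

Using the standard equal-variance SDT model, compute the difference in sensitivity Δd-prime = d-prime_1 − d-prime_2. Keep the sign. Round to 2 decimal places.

1: z(0.4400) = -0.151, z(0.7600) = 0.706, d' = -0.857
2: z(0.9333) = 1.501, z(0.0500) = -1.645, d' = 3.146
Δd' = d'_1 − d'_2 = -0.857 − 3.146 = -4.003
2 has the higher sensitivity.

Δd-prime = -4.00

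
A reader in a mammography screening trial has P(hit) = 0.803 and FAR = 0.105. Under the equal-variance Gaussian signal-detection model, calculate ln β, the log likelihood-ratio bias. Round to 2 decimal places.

ln β = 0.42

Φ⁻¹(H) = Φ⁻¹(0.803) = 0.852
Φ⁻¹(FA) = Φ⁻¹(0.105) = -1.254
ln β = −½·[z(H)² − z(FA)²] = −0.5 × (0.726 − 1.573) = 0.4235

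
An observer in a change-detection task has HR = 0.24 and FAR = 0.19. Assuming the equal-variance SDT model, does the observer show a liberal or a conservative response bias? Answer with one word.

conservative

z(H) = -0.706, z(FA) = -0.878
c = −½·(z(H) + z(FA)) = 0.792
c > 0 → conservative criterion (biased toward responding “no”).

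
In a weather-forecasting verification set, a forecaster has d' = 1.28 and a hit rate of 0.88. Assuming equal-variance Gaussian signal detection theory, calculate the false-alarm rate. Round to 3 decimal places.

false-alarm rate = 0.458

z(hit rate) = z(0.88) = 1.1750
z(FA) = z(H) − d' = 1.1750 − 1.28 = -0.1050
false-alarm rate = Φ(-0.1050) = 0.4582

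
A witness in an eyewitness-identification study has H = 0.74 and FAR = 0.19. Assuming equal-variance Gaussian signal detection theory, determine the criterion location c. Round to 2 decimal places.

c = 0.12

z(H) = z(0.74) = 0.643
z(FA) = z(0.19) = -0.878
c = −½·[z(H) + z(FA)] = −0.5 × (0.643 + (-0.878)) = 0.1175
c > 0: the witness has a conservative response bias.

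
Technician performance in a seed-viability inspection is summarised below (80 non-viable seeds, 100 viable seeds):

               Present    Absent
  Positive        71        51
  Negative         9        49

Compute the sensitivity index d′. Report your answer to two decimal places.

H = 71/80 = 0.8875
FA = 51/100 = 0.5100
z(H) = z(0.8875) = 1.213
z(FA) = z(0.5100) = 0.025
d' = z(H) − z(FA) = 1.213 − 0.025 = 1.188

d′ = 1.19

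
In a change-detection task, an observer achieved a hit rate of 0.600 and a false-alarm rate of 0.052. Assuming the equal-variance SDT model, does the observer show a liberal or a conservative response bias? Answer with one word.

conservative

z(H) = 0.253, z(FA) = -1.626
c = −½·(z(H) + z(FA)) = 0.6865
c > 0 → conservative criterion (biased toward responding “no”).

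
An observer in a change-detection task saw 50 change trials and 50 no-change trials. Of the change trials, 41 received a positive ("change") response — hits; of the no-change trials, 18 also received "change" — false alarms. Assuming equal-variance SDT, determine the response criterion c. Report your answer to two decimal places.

H = 41/50 = 0.8200
FA = 18/50 = 0.3600
z(H) = 0.9154
z(FA) = -0.3585
c = −½·[z(H) + z(FA)] = −0.5 × (0.9154 + (-0.3585)) = -0.27845
c < 0: the observer has a liberal response bias.

c = -0.28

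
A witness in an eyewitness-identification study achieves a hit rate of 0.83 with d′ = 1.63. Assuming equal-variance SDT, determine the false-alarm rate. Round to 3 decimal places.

z(hit rate) = z(0.83) = 0.9542
z(FA) = z(H) − d' = 0.9542 − 1.63 = -0.6758
false-alarm rate = Φ(-0.6758) = 0.2496

false-alarm rate = 0.250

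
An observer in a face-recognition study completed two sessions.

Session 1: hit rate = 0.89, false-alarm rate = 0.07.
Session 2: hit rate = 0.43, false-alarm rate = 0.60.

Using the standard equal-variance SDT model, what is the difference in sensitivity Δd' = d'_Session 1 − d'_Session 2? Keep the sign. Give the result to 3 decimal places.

Δd' = 3.132

Session 1: z(0.89) = 1.2265, z(0.07) = -1.4758, d' = 2.7023
Session 2: z(0.43) = -0.1764, z(0.60) = 0.2533, d' = -0.4297
Δd' = d'_Session 1 − d'_Session 2 = 2.7023 − (-0.4297) = 3.1320
Session 1 has the higher sensitivity.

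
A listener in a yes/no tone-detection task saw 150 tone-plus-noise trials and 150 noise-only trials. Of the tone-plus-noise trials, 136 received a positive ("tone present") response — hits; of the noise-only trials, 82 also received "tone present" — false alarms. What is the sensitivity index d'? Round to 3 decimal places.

H = 136/150 = 0.9067
FA = 82/150 = 0.5467
z(0.9067) = 1.3207, z(0.5467) = 0.1173
d' = z(H) − z(FA) = 1.3207 − 0.1173 = 1.2034

d' = 1.203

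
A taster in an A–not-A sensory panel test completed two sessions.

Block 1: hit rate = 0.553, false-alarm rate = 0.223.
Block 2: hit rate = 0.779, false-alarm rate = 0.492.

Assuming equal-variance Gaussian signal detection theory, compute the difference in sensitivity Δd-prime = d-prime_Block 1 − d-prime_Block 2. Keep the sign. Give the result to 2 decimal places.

Δd-prime = 0.11

Block 1: z(0.553) = 0.133, z(0.223) = -0.762, d' = 0.895
Block 2: z(0.779) = 0.769, z(0.492) = -0.020, d' = 0.789
Δd' = d'_Block 1 − d'_Block 2 = 0.895 − 0.789 = 0.106
Block 1 has the higher sensitivity.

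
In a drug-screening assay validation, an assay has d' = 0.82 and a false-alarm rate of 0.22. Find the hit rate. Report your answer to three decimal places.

hit rate = 0.519

z(false-alarm rate) = z(0.22) = -0.7722
z(H) = z(FA) + d' = -0.7722 + 0.82 = 0.0478
hit rate = Φ(0.0478) = 0.5191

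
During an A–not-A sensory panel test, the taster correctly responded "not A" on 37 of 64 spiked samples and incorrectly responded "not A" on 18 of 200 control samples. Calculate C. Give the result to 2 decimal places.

H = 37/64 = 0.5781
FA = 18/200 = 0.0900
z(H) = z(0.5781) = 0.197
z(FA) = z(0.0900) = -1.341
c = −½·[z(H) + z(FA)] = −0.5 × (0.197 + (-1.341)) = 0.572

C = 0.57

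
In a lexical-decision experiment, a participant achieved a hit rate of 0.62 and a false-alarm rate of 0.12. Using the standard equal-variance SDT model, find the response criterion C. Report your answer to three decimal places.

Φ⁻¹(H) = 0.3055
Φ⁻¹(FA) = -1.1750
c = −½·[z(H) + z(FA)] = −0.5 × (0.3055 + (-1.1750)) = 0.43475

C = 0.435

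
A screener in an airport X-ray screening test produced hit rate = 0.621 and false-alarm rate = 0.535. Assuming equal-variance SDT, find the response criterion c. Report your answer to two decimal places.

z(H) = 0.308
z(FA) = 0.088
c = −½·[z(H) + z(FA)] = −0.5 × (0.308 + 0.088) = -0.198
c < 0: the screener has a liberal response bias.

c = -0.20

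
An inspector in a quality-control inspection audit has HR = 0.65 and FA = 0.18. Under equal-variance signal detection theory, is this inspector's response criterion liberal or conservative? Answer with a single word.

z(H) = 0.385, z(FA) = -0.915
c = −½·(z(H) + z(FA)) = 0.265
c > 0 → conservative criterion (biased toward responding “no”).

conservative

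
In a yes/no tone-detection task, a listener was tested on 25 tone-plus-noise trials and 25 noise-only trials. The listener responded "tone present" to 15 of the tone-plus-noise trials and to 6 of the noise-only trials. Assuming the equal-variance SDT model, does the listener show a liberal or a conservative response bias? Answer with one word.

z(H) = 0.253, z(FA) = -0.706
c = −½·(z(H) + z(FA)) = 0.2265
c > 0 → conservative criterion (biased toward responding “no”).

conservative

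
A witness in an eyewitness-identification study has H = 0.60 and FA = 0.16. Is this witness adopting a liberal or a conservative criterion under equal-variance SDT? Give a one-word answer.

conservative

z(H) = 0.253, z(FA) = -0.994
c = −½·(z(H) + z(FA)) = 0.3705
c > 0 → conservative criterion (biased toward responding “no”).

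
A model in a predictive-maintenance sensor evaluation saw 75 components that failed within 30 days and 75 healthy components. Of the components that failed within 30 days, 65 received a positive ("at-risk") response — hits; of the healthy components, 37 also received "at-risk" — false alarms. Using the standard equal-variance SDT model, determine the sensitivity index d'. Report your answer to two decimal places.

H = 65/75 = 0.8667
FA = 37/75 = 0.4933
z(H) = z(0.8667) = 1.1109
z(FA) = z(0.4933) = -0.0168
d' = z(H) − z(FA) = 1.1109 − (-0.0168) = 1.1277

d' = 1.13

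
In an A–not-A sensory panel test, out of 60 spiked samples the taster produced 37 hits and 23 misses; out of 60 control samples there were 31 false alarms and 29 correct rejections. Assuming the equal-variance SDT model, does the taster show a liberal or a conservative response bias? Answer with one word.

z(H) = 0.297, z(FA) = 0.042
c = −½·(z(H) + z(FA)) = -0.1695
c < 0 → liberal criterion (biased toward responding “yes”).

liberal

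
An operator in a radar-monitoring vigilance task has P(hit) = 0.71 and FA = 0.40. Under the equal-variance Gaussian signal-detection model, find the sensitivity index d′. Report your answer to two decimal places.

Φ⁻¹(H) = Φ⁻¹(0.71) = 0.5534
Φ⁻¹(FA) = Φ⁻¹(0.40) = -0.2533
d' = z(H) − z(FA) = 0.5534 − (-0.2533) = 0.8067

d′ = 0.81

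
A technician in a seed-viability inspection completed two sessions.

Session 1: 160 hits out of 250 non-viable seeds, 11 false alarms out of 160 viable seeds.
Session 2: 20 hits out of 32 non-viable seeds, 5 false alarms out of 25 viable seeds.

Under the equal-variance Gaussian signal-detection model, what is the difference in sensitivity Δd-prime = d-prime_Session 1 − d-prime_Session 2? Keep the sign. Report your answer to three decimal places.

Session 1: z(0.6400) = 0.3585, z(0.0688) = -1.4848, d' = 1.8433
Session 2: z(0.6250) = 0.3186, z(0.2000) = -0.8416, d' = 1.1602
Δd' = d'_Session 1 − d'_Session 2 = 1.8433 − 1.1602 = 0.6831
Session 1 has the higher sensitivity.

Δd-prime = 0.683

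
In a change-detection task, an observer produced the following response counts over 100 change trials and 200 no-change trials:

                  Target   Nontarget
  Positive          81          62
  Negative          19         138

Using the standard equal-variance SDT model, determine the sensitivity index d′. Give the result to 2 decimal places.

H = 81/100 = 0.8100
FA = 62/200 = 0.3100
Φ⁻¹(H) = 0.8779
Φ⁻¹(FA) = -0.4959
d' = z(H) − z(FA) = 0.8779 − (-0.4959) = 1.3738

d′ = 1.37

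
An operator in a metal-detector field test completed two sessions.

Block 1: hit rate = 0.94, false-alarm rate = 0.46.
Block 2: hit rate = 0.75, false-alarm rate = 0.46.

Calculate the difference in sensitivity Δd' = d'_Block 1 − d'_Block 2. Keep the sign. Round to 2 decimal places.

Block 1: z(0.94) = 1.555, z(0.46) = -0.100, d' = 1.655
Block 2: z(0.75) = 0.674, z(0.46) = -0.100, d' = 0.774
Δd' = d'_Block 1 − d'_Block 2 = 1.655 − 0.774 = 0.881
Block 1 has the higher sensitivity.

Δd' = 0.88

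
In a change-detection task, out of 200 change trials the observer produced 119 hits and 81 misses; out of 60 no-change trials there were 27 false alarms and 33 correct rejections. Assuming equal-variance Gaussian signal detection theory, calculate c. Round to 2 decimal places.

c = -0.06

H = 119/200 = 0.5950
FA = 27/60 = 0.4500
Φ⁻¹(H) = 0.2404
Φ⁻¹(FA) = -0.1257
c = −½·[z(H) + z(FA)] = −0.5 × (0.2404 + (-0.1257)) = -0.05735
c < 0: the observer has a liberal response bias.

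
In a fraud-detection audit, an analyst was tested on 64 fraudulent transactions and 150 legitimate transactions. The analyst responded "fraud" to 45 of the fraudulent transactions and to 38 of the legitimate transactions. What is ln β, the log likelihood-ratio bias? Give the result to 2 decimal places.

ln β = 0.08

H = 45/64 = 0.7031
FA = 38/150 = 0.2533
Φ⁻¹(H) = Φ⁻¹(0.7031) = 0.533
Φ⁻¹(FA) = Φ⁻¹(0.2533) = -0.664
ln β = −½·[z(H)² − z(FA)²] = −0.5 × (0.284 − 0.441) = 0.0785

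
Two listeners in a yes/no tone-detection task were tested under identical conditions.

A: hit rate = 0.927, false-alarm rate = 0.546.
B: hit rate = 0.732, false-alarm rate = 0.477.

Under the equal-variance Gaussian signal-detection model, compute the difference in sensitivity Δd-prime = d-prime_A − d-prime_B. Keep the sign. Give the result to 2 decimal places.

A: z(0.927) = 1.454, z(0.546) = 0.116, d' = 1.338
B: z(0.732) = 0.619, z(0.477) = -0.058, d' = 0.677
Δd' = d'_A − d'_B = 1.338 − 0.677 = 0.661
A has the higher sensitivity.

Δd-prime = 0.66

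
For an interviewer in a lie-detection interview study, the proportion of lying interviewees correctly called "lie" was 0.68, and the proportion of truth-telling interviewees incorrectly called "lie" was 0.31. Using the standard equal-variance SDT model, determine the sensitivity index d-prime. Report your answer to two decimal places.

d-prime = 0.96

Φ⁻¹(H) = Φ⁻¹(0.68) = 0.4677
Φ⁻¹(FA) = Φ⁻¹(0.31) = -0.4959
d' = z(H) − z(FA) = 0.4677 − (-0.4959) = 0.9636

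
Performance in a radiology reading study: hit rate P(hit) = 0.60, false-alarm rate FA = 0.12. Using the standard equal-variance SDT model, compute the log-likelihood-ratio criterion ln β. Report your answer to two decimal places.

Φ⁻¹(H) = 0.253
Φ⁻¹(FA) = -1.175
ln β = −½·[z(H)² − z(FA)²] = −0.5 × (0.064 − 1.381) = 0.6585

ln β = 0.66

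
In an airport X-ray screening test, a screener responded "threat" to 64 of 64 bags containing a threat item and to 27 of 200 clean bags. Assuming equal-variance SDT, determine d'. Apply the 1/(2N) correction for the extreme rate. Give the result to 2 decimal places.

d' = 3.52

The hit rate is 64/64 = 1, so apply the 1/(2N) correction: H → 1 − 1/(2·64) = 0.99219.
z(H) = z(0.99219) = 2.418
z(FA) = z(0.13500) = -1.103
d' = 2.418 − (-1.103) = 3.521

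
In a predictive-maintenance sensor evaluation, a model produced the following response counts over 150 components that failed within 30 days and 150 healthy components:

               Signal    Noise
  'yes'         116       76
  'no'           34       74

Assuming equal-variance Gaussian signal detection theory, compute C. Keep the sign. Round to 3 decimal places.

H = 116/150 = 0.7733
FA = 76/150 = 0.5067
Φ⁻¹(0.7733) = 0.7498, Φ⁻¹(0.5067) = 0.0168
c = −½·[z(H) + z(FA)] = −0.5 × (0.7498 + 0.0168) = -0.3833

C = -0.383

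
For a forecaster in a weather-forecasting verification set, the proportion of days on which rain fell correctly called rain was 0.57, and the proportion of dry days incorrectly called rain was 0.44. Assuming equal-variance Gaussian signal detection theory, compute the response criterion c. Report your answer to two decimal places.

c = -0.01

z(H) = z(0.57) = 0.176
z(FA) = z(0.44) = -0.151
c = −½·[z(H) + z(FA)] = −0.5 × (0.176 + (-0.151)) = -0.0125
c < 0: the forecaster has a liberal response bias.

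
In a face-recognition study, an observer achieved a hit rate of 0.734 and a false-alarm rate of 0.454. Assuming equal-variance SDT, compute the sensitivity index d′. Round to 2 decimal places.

d′ = 0.74

z(H) = 0.6250
z(FA) = -0.1156
d' = z(H) − z(FA) = 0.6250 − (-0.1156) = 0.7406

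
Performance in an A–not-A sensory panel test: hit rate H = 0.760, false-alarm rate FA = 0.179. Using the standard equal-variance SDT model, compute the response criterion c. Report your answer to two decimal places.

Φ⁻¹(H) = 0.7063
Φ⁻¹(FA) = -0.9192
c = −½·[z(H) + z(FA)] = −0.5 × (0.7063 + (-0.9192)) = 0.10645

c = 0.11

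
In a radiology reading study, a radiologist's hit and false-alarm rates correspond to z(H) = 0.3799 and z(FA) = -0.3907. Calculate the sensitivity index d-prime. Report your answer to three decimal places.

d' = z(H) − z(FA) = 0.3799 − (-0.3907) = 0.7706

d-prime = 0.771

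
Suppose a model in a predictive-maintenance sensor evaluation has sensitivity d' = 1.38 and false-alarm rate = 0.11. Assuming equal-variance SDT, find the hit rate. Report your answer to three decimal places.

z(false-alarm rate) = z(0.11) = -1.2265
z(H) = z(FA) + d' = -1.2265 + 1.38 = 0.1535
hit rate = Φ(0.1535) = 0.5610

hit rate = 0.561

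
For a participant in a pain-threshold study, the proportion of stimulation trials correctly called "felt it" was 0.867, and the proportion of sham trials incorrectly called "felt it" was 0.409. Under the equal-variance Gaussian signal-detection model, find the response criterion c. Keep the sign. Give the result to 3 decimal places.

z(0.867) = 1.1123, z(0.409) = -0.2301
c = −½·[z(H) + z(FA)] = −0.5 × (1.1123 + (-0.2301)) = -0.4411

c = -0.441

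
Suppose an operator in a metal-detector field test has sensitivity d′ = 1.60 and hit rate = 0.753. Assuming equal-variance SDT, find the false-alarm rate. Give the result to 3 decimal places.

z(hit rate) = z(0.753) = 0.6840
z(FA) = z(H) − d' = 0.6840 − 1.60 = -0.9160
false-alarm rate = Φ(-0.9160) = 0.1798

false-alarm rate = 0.180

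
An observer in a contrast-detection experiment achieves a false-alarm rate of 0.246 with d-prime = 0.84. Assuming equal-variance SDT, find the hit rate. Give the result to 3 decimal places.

hit rate = 0.561

z(false-alarm rate) = z(0.246) = -0.6871
z(H) = z(FA) + d' = -0.6871 + 0.84 = 0.1529
hit rate = Φ(0.1529) = 0.5608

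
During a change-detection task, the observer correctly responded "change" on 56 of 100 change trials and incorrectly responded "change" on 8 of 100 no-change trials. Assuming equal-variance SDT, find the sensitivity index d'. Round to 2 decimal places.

H = 56/100 = 0.5600
FA = 8/100 = 0.0800
z(H) = 0.151
z(FA) = -1.405
d' = z(H) − z(FA) = 0.151 − (-1.405) = 1.556

d' = 1.56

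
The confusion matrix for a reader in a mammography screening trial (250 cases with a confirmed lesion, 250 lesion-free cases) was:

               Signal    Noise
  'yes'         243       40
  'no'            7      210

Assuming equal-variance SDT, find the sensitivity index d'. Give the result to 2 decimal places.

d' = 2.91

H = 243/250 = 0.9720
FA = 40/250 = 0.1600
z(H) = 1.9110
z(FA) = -0.9945
d' = z(H) − z(FA) = 1.9110 − (-0.9945) = 2.9055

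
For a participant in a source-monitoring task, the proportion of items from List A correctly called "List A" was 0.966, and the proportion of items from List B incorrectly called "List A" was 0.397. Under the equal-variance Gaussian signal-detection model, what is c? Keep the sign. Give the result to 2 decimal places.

c = -0.78

Φ⁻¹(H) = Φ⁻¹(0.966) = 1.825
Φ⁻¹(FA) = Φ⁻¹(0.397) = -0.261
c = −½·[z(H) + z(FA)] = −0.5 × (1.825 + (-0.261)) = -0.782
c < 0: the participant has a liberal response bias.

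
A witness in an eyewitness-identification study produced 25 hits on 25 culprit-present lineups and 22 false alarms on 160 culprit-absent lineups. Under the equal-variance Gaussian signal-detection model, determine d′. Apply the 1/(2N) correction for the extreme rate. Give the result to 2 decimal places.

The hit rate is 25/25 = 1, so apply the 1/(2N) correction: H → 1 − 1/(2·25) = 0.98000.
z(H) = z(0.98000) = 2.054
z(FA) = z(0.13750) = -1.092
d' = 2.054 − (-1.092) = 3.146

d′ = 3.15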